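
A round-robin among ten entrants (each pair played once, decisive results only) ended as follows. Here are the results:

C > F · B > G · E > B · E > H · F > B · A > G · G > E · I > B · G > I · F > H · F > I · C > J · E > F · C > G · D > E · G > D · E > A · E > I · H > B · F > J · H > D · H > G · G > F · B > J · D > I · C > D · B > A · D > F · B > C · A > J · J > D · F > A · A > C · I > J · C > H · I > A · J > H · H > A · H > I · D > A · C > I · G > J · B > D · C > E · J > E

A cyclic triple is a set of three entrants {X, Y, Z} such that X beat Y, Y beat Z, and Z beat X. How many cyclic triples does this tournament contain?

Win totals: A 3, B 5, C 7, D 4, E 5, F 5, G 5, H 5, I 3, J 3.
An entrant with w wins dominates both others in C(w,2) triples; summing gives 3 + 10 + 21 + 6 + 10 + 10 + 10 + 10 + 3 + 3 = 86 transitive triples.
Total triples C(10,3) = 120, so cyclic triples = 120 − 86 = 34.

34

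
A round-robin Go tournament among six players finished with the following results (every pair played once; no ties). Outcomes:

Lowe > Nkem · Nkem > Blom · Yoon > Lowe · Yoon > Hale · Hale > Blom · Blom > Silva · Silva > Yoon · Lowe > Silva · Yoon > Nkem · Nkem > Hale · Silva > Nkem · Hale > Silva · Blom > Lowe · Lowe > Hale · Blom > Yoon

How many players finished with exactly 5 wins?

Win totals: Silva 2, Hale 2, Nkem 2, Yoon 3, Blom 3, Lowe 3.
No player has exactly 5 wins.

0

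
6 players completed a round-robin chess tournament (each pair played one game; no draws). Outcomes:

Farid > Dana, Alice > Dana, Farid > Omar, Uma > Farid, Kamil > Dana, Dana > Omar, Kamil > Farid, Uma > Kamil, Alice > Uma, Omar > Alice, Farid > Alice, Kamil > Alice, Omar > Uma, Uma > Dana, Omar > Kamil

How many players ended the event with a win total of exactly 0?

Win totals: Alice 2, Uma 3, Kamil 3, Dana 1, Farid 3, Omar 3.
No player has exactly 0 wins.

0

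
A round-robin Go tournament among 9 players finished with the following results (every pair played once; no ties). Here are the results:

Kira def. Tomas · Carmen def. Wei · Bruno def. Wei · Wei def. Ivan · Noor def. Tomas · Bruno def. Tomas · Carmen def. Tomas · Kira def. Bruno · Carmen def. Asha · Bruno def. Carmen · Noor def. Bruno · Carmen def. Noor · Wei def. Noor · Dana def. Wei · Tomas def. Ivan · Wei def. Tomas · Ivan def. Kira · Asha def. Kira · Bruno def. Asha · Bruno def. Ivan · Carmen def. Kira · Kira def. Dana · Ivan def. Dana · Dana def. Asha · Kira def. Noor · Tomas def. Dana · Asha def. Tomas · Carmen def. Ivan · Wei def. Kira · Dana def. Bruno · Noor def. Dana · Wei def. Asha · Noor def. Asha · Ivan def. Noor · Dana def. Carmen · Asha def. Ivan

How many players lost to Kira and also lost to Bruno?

Kira beat: Bruno, Tomas, Noor, Dana.
Bruno beat: Asha, Carmen, Wei, Tomas, Ivan.
Both beat: Tomas — 1.

1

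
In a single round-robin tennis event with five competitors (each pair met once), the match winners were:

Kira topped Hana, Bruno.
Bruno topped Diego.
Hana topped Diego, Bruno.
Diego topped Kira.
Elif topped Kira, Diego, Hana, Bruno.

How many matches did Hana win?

2

Hana's results: beat Diego, Bruno; lost to Elif, Kira.
That is 2 wins.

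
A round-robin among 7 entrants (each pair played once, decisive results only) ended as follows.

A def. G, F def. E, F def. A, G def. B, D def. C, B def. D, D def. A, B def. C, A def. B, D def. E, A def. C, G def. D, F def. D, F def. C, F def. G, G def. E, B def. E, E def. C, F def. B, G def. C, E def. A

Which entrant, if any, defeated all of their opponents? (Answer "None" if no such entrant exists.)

F

F has 6 wins out of 6 opponents — a perfect record.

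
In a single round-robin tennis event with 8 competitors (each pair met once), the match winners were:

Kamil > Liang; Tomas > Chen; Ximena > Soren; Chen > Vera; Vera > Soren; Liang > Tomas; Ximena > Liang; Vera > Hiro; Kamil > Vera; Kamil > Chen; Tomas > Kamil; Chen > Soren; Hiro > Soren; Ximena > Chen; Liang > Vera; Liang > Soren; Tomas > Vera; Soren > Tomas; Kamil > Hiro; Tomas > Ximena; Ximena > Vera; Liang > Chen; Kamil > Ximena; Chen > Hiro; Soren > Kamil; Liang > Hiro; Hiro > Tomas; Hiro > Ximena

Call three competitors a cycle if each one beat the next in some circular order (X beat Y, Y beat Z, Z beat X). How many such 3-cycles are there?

Win totals: Tomas 4, Hiro 3, Ximena 4, Soren 2, Liang 5, Kamil 5, Vera 2, Chen 3.
A competitor with w wins dominates both others in C(w,2) triples; summing gives 6 + 3 + 6 + 1 + 10 + 10 + 1 + 3 = 40 transitive triples.
Total triples C(8,3) = 56, so cyclic triples = 56 − 40 = 16.

16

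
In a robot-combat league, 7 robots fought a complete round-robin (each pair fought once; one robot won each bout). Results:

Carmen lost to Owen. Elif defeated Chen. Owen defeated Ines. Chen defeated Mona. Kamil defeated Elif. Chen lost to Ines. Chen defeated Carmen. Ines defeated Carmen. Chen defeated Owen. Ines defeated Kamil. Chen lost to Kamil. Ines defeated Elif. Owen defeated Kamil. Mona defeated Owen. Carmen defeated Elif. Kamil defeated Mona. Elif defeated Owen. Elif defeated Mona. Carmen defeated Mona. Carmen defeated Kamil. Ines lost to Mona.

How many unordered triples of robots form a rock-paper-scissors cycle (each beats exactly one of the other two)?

13

Win totals: Chen 3, Elif 3, Carmen 3, Owen 3, Ines 4, Kamil 3, Mona 2.
A robot with w wins dominates both others in C(w,2) triples; summing gives 3 + 3 + 3 + 3 + 6 + 3 + 1 = 22 transitive triples.
Total triples C(7,3) = 35, so cyclic triples = 35 − 22 = 13.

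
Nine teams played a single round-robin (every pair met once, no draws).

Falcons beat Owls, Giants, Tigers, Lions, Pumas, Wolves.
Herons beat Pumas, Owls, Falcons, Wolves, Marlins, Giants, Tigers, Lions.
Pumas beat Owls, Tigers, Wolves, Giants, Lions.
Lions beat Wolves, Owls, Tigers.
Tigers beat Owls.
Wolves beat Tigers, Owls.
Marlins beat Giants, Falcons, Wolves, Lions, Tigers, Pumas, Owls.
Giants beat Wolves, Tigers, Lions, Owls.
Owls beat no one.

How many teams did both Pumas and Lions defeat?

3

Pumas beat: Wolves, Owls, Tigers, Giants, Lions.
Lions beat: Wolves, Owls, Tigers.
Both beat: Wolves, Owls, Tigers — 3.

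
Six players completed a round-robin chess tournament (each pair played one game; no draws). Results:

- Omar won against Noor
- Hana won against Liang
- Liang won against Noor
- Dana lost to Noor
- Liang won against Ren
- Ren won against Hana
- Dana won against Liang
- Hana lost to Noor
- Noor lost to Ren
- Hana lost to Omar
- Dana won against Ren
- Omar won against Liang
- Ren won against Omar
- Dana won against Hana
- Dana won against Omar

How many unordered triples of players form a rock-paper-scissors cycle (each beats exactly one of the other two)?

Of the C(6,3) = 20 triples, the cyclic ones are: {Omar, Ren, Liang}; {Omar, Noor, Dana}; {Ren, Liang, Hana}; {Ren, Noor, Dana}; {Liang, Noor, Dana}; {Liang, Noor, Hana}.
That is 6.

6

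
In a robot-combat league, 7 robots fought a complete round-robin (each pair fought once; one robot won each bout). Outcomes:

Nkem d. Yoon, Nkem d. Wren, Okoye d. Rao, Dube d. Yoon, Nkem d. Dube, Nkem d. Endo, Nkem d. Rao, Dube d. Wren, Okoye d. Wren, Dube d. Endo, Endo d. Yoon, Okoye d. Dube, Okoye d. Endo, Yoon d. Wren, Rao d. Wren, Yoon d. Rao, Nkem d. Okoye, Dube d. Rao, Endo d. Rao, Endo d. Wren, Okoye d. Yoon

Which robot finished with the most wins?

Nkem

Win totals: Dube 4, Okoye 5, Rao 1, Yoon 2, Endo 3, Wren 0, Nkem 6.
Nkem leads with 6 wins (next highest: 5).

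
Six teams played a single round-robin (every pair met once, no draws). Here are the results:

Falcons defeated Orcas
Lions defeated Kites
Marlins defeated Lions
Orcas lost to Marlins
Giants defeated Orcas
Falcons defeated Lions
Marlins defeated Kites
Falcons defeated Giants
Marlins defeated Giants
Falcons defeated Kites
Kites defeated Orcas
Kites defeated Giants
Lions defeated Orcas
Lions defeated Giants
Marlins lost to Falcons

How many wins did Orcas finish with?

0

Orcas' results: beat no one; lost to Giants, Kites, Marlins, Falcons, Lions.
That is 0 wins.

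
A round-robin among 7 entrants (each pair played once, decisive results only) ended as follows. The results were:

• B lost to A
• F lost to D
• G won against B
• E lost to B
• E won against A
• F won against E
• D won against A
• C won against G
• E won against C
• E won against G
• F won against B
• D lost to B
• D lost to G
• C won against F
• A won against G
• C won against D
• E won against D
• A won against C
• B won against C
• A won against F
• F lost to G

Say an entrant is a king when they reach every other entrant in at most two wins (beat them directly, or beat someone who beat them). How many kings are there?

7

A reaches everyone (king).
B reaches everyone (king).
C reaches everyone (king).
D reaches everyone (king).
E reaches everyone (king).
F reaches everyone (king).
G reaches everyone (king).
Kings: A, B, C, D, E, F, G — 7.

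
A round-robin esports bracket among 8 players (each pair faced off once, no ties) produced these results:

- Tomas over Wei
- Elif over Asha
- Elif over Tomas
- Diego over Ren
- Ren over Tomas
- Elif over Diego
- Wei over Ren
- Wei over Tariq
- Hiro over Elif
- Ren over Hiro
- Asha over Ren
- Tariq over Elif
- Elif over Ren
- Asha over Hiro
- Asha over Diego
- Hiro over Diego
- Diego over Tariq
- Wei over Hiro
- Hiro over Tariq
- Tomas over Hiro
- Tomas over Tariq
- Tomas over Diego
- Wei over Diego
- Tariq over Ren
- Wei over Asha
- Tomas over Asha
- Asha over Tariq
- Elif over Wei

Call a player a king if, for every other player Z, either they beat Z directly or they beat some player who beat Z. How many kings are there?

Diego cannot reach Asha, Wei in two steps.
Ren reaches everyone (king).
Elif reaches everyone (king).
Asha cannot reach Wei in two steps.
Tomas reaches everyone (king).
Hiro reaches everyone (king).
Tariq reaches everyone (king).
Wei reaches everyone (king).
Kings: Ren, Elif, Tomas, Hiro, Tariq, Wei — 6.

6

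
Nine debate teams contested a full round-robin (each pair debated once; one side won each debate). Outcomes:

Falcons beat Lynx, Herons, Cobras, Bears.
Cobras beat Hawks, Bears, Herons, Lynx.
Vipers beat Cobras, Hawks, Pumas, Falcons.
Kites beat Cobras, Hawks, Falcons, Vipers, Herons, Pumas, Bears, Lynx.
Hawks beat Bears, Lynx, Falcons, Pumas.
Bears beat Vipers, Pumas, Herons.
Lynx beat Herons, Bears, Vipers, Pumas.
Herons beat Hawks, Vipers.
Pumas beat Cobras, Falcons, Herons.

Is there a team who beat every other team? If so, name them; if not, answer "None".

Kites has 8 wins out of 8 opponents — a perfect record.

Kites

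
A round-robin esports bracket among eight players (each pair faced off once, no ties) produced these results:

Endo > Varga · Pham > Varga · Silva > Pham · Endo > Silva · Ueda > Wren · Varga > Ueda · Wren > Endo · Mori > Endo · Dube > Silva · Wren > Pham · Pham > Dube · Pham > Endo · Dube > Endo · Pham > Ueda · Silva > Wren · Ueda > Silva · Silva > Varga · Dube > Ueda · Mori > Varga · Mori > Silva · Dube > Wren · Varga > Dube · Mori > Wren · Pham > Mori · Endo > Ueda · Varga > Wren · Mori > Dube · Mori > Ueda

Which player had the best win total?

Mori

Win totals: Ueda 2, Mori 6, Pham 5, Dube 4, Silva 3, Wren 2, Endo 3, Varga 3.
Mori leads with 6 wins (next highest: 5).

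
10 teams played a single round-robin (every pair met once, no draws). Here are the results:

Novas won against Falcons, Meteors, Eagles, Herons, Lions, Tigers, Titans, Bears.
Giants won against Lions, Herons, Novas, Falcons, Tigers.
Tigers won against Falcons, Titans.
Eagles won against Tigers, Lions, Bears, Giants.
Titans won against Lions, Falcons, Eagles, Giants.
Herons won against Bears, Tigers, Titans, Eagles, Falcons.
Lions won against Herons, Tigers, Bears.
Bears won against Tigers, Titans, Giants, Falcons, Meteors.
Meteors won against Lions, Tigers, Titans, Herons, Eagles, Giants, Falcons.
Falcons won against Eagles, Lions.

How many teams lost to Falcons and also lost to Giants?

1

Falcons beat: Lions, Eagles.
Giants beat: Lions, Tigers, Herons, Falcons, Novas.
Both beat: Lions — 1.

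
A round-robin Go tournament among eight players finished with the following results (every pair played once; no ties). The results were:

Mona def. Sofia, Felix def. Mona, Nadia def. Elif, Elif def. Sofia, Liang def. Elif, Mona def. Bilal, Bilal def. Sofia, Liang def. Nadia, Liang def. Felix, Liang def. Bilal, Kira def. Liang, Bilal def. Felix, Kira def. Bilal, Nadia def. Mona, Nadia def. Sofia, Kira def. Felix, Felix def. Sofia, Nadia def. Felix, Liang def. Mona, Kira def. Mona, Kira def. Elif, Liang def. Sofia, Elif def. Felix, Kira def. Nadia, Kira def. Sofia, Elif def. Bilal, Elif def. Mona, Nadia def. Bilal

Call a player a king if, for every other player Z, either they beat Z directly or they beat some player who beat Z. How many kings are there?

1

Bilal cannot reach Nadia, Kira, Elif, Liang in two steps.
Nadia cannot reach Kira, Liang in two steps.
Kira reaches everyone (king).
Mona cannot reach Nadia, Kira, Elif, Liang in two steps.
Felix cannot reach Nadia, Kira, Elif, Liang in two steps.
Elif cannot reach Nadia, Kira, Liang in two steps.
Liang cannot reach Kira in two steps.
Sofia cannot reach Bilal, Nadia, Kira, Mona, Felix, Elif, Liang in two steps.
Kings: Kira — 1.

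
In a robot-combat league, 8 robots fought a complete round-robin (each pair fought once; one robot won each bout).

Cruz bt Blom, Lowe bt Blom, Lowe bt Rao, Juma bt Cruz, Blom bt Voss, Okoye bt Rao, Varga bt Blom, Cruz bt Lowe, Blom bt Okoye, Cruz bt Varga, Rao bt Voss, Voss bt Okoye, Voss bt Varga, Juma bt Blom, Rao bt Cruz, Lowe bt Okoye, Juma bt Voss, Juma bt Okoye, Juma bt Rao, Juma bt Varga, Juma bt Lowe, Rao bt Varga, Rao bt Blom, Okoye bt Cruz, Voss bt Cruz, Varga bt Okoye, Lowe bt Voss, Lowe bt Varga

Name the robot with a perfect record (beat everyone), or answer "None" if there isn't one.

Juma

Juma has 7 wins out of 7 opponents — a perfect record.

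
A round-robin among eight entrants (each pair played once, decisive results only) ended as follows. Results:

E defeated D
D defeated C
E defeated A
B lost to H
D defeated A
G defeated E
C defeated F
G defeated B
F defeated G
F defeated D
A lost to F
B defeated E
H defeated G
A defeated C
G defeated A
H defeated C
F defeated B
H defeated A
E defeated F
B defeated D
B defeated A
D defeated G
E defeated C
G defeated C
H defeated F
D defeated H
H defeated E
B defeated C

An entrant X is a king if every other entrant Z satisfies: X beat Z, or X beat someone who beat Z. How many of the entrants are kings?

5

A cannot reach B, D, E, G, H in two steps.
B reaches everyone (king).
C cannot reach E, H in two steps.
D reaches everyone (king).
E reaches everyone (king).
F reaches everyone (king).
G cannot reach H in two steps.
H reaches everyone (king).
Kings: B, D, E, F, H — 5.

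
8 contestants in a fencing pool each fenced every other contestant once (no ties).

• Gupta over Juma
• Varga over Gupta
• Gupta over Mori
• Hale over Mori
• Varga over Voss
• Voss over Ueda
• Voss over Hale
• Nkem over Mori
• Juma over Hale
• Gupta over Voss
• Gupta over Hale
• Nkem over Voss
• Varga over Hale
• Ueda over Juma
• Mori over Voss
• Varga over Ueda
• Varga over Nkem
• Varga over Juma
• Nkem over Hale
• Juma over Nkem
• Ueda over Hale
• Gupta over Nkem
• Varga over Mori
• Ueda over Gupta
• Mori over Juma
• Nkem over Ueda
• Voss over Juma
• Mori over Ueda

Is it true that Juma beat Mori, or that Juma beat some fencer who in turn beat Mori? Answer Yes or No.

Juma did not beat Mori directly.
Juma beat Hale, Nkem. Of those, Hale beat Mori.

Yes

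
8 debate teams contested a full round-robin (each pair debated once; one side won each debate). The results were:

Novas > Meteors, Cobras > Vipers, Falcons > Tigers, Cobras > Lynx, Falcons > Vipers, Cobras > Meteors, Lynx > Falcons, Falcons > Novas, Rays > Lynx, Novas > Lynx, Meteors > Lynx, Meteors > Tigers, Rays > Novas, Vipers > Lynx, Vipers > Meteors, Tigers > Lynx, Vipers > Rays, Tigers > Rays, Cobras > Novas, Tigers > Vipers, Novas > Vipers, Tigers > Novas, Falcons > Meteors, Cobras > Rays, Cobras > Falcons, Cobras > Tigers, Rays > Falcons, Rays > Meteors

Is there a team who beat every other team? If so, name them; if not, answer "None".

Cobras

Cobras has 7 wins out of 7 opponents — a perfect record.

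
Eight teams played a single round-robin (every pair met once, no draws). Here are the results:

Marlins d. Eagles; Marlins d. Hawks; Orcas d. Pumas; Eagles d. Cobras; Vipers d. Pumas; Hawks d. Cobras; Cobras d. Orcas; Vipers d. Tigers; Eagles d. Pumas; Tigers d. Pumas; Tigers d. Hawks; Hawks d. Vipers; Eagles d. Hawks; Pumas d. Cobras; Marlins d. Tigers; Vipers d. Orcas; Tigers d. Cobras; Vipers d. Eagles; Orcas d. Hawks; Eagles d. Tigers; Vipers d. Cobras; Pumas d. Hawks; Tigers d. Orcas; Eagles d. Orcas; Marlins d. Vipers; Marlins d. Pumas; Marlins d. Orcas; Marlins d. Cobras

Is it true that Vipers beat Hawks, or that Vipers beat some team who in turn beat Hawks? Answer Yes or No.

Vipers did not beat Hawks directly.
Vipers beat Pumas, Cobras, Eagles, Orcas, Tigers. Of those, Pumas beat Hawks.

Yes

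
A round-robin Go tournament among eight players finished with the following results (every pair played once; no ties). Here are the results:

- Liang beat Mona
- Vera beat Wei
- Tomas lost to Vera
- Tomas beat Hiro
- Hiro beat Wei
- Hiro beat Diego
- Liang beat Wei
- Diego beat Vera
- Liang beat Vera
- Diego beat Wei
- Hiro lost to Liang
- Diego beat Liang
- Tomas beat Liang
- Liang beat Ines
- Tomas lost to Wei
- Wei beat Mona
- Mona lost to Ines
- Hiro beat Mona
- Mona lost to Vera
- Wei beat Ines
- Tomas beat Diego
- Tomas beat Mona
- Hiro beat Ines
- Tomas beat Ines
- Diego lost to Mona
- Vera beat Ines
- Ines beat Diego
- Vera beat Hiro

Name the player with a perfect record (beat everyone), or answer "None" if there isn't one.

None

Highest win total is Vera with 5 (out of 7 possible).
Vera lost to Diego, Liang, so no player went undefeated.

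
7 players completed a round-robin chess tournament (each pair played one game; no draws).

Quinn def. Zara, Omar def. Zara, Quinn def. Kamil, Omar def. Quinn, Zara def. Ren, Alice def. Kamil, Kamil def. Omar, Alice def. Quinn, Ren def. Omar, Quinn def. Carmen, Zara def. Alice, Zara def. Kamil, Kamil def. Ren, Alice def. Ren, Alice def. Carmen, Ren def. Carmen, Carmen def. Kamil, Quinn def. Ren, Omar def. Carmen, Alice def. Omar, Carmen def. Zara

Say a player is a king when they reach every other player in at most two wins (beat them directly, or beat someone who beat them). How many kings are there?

4

Ren cannot reach Alice in two steps.
Quinn reaches everyone (king).
Omar reaches everyone (king).
Carmen cannot reach Quinn in two steps.
Kamil cannot reach Alice in two steps.
Zara reaches everyone (king).
Alice reaches everyone (king).
Kings: Quinn, Omar, Zara, Alice — 4.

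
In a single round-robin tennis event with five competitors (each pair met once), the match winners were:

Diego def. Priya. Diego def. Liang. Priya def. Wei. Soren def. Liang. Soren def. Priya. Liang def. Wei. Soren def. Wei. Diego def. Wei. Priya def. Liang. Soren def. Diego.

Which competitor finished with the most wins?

Win totals: Priya 2, Diego 3, Wei 0, Liang 1, Soren 4.
Soren leads with 4 wins (next highest: 3).

Soren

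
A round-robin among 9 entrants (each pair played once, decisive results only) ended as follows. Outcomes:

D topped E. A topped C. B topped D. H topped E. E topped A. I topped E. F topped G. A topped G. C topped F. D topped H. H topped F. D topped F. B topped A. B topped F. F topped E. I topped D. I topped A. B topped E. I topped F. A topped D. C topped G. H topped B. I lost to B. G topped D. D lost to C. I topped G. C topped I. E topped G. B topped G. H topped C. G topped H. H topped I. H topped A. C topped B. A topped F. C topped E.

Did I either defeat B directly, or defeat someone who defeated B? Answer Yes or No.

I did not beat B directly.
I beat A, D, E, F, G, but each of them lost to B. No two-step path.

No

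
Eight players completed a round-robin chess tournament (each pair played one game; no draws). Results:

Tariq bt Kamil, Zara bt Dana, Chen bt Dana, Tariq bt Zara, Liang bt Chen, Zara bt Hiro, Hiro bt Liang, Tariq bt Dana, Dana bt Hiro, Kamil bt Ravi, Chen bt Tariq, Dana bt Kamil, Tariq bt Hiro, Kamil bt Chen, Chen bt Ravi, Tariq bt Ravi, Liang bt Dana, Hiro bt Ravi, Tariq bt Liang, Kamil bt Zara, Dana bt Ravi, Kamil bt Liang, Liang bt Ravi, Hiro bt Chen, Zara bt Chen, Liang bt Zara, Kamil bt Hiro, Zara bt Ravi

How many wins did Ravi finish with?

Ravi's results: beat no one; lost to Liang, Dana, Chen, Kamil, Tariq, Hiro, Zara.
That is 0 wins.

0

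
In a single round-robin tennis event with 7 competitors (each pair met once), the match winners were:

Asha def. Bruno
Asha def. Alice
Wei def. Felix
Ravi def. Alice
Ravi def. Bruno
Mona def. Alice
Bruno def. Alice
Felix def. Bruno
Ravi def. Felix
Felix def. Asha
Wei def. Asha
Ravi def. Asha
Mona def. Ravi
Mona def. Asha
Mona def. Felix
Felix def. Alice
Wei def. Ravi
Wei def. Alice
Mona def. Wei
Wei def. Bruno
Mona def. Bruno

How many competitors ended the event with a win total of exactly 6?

Win totals: Mona 6, Wei 5, Felix 3, Bruno 1, Asha 2, Ravi 4, Alice 0.
Exactly 6: Mona — 1 competitor.

1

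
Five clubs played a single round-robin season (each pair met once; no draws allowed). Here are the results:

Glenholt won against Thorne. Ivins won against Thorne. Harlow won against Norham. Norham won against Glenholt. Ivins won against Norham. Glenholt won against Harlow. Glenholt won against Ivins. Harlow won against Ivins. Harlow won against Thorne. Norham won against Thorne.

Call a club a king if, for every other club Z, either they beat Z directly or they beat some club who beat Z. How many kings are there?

3

Ivins cannot reach Harlow in two steps.
Harlow reaches everyone (king).
Norham reaches everyone (king).
Glenholt reaches everyone (king).
Thorne cannot reach Ivins, Harlow, Norham, Glenholt in two steps.
Kings: Harlow, Norham, Glenholt — 3.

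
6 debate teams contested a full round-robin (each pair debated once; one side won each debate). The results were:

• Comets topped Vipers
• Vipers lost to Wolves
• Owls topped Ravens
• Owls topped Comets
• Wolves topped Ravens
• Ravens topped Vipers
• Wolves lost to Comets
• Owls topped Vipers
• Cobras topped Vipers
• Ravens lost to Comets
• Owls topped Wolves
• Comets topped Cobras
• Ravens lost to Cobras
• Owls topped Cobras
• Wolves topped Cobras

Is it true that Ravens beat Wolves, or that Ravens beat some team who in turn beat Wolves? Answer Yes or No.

Ravens did not beat Wolves directly.
Ravens beat Vipers, but each of them lost to Wolves. No two-step path.

No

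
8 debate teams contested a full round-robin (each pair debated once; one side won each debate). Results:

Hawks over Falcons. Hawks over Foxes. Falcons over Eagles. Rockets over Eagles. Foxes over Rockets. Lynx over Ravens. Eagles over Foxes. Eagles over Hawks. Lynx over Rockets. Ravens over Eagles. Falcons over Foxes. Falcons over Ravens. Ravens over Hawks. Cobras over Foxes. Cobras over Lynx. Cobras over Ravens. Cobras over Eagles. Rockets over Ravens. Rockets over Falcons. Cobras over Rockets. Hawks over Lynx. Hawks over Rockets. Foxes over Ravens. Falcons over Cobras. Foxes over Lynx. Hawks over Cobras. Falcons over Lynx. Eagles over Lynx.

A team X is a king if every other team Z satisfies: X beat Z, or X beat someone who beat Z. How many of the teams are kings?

Lynx cannot reach Foxes, Cobras in two steps.
Rockets reaches everyone (king).
Falcons reaches everyone (king).
Foxes cannot reach Cobras in two steps.
Eagles reaches everyone (king).
Cobras reaches everyone (king).
Hawks reaches everyone (king).
Ravens reaches everyone (king).
Kings: Rockets, Falcons, Eagles, Cobras, Hawks, Ravens — 6.

6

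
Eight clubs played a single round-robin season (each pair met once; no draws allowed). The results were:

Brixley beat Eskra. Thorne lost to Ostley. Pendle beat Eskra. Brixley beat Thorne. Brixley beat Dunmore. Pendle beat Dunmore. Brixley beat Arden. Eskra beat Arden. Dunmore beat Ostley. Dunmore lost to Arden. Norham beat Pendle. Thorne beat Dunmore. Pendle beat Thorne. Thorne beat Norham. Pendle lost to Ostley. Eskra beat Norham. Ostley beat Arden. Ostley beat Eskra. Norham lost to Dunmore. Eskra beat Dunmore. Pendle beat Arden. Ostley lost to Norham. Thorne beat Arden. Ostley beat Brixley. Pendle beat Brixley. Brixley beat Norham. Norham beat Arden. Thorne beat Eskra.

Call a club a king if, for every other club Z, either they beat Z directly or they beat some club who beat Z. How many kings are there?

Pendle reaches everyone (king).
Norham reaches everyone (king).
Dunmore reaches everyone (king).
Ostley reaches everyone (king).
Eskra cannot reach Thorne, Brixley in two steps.
Arden cannot reach Pendle, Eskra, Thorne, Brixley in two steps.
Thorne cannot reach Brixley in two steps.
Brixley reaches everyone (king).
Kings: Pendle, Norham, Dunmore, Ostley, Brixley — 5.

5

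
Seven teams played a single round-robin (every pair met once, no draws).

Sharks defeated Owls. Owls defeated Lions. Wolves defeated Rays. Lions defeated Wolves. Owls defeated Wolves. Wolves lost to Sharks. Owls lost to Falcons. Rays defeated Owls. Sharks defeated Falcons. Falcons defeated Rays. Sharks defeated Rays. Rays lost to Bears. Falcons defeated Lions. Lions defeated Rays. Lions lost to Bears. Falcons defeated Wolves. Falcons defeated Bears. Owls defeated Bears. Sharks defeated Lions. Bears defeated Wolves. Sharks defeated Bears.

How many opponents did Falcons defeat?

Falcons' results: beat Rays, Wolves, Owls, Bears, Lions; lost to Sharks.
That is 5 wins.

5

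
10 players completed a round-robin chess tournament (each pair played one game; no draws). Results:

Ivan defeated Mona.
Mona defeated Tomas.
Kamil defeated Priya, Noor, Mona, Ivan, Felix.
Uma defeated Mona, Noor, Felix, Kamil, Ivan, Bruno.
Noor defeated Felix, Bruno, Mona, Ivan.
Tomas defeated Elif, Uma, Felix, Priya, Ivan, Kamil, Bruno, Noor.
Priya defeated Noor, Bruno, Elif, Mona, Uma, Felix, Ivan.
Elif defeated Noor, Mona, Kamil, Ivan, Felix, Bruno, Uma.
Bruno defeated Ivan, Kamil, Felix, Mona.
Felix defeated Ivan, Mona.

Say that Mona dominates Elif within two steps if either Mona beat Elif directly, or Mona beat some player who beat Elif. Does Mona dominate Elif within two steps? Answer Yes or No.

Yes

Mona did not beat Elif directly.
Mona beat Tomas. Of those, Tomas beat Elif.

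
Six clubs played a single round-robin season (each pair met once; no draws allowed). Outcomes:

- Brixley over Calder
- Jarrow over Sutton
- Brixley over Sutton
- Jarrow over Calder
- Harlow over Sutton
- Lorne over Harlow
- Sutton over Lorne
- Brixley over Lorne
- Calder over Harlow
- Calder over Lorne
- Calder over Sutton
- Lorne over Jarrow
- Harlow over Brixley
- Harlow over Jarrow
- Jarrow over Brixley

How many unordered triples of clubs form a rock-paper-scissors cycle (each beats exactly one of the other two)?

Win totals: Sutton 1, Brixley 3, Harlow 3, Jarrow 3, Calder 3, Lorne 2.
A club with w wins dominates both others in C(w,2) triples; summing gives 0 + 3 + 3 + 3 + 3 + 1 = 13 transitive triples.
Total triples C(6,3) = 20, so cyclic triples = 20 − 13 = 7.

7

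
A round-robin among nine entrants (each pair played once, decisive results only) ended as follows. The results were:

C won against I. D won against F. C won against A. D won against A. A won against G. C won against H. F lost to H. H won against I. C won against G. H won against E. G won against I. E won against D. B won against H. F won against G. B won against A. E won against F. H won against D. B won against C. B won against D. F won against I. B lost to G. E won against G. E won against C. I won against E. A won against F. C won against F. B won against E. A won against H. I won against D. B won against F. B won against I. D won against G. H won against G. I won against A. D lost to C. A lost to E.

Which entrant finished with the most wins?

B

Win totals: A 3, B 7, C 6, D 3, E 5, F 2, G 2, H 5, I 3.
B leads with 7 wins (next highest: 6).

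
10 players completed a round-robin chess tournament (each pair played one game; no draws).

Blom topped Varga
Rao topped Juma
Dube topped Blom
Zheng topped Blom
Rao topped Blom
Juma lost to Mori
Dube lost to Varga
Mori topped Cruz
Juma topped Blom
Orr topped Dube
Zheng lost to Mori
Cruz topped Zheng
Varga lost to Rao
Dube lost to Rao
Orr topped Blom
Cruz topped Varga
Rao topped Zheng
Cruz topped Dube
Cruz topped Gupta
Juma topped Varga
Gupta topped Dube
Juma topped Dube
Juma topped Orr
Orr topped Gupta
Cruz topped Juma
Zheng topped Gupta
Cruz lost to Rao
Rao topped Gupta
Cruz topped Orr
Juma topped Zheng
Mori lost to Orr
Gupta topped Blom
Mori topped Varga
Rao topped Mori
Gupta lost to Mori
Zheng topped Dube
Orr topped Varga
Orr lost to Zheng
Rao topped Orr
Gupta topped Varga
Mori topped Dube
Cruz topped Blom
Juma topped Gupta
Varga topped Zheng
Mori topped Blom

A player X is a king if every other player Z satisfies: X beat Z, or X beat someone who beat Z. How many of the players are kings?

Mori cannot reach Rao in two steps.
Varga cannot reach Mori, Juma, Cruz, Rao in two steps.
Juma cannot reach Cruz, Rao in two steps.
Dube cannot reach Mori, Juma, Orr, Gupta, Zheng, Cruz, Rao in two steps.
Orr cannot reach Rao in two steps.
Gupta cannot reach Mori, Juma, Orr, Cruz, Rao in two steps.
Zheng cannot reach Juma, Cruz, Rao in two steps.
Cruz cannot reach Rao in two steps.
Rao reaches everyone (king).
Blom cannot reach Mori, Juma, Orr, Gupta, Cruz, Rao in two steps.
Kings: Rao — 1.

1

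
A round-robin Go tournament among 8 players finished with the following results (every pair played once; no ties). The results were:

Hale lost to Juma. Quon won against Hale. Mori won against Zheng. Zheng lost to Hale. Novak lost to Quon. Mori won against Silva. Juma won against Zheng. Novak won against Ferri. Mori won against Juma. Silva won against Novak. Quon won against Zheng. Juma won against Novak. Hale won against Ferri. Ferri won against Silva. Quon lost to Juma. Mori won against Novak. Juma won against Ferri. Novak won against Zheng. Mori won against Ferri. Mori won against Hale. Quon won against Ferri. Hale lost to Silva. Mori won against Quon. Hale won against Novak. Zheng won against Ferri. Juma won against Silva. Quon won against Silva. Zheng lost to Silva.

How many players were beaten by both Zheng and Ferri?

Zheng beat: Ferri.
Ferri beat: Silva.
No one was beaten by both.

0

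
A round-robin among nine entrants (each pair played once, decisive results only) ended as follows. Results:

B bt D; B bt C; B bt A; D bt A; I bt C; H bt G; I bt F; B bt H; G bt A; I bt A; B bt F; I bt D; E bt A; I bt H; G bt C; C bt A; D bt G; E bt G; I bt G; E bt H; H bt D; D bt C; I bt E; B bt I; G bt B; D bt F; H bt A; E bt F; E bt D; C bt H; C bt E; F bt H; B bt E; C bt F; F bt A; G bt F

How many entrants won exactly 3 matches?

Win totals: A 0, B 7, C 4, D 4, E 5, F 2, G 4, H 3, I 7.
Exactly 3: H — 1 entrant.

1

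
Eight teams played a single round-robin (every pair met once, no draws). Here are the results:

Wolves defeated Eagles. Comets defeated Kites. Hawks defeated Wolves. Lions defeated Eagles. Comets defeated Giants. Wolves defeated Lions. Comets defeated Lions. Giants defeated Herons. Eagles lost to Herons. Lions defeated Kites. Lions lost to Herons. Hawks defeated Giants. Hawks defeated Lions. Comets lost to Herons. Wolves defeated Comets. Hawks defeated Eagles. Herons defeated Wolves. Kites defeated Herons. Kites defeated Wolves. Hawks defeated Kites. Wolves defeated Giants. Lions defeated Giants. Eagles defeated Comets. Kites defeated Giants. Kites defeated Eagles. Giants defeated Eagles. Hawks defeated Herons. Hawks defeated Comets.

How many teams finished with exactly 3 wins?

2

Win totals: Comets 3, Eagles 1, Wolves 4, Herons 4, Lions 3, Kites 4, Giants 2, Hawks 7.
Exactly 3: Comets, Lions — 2 teams.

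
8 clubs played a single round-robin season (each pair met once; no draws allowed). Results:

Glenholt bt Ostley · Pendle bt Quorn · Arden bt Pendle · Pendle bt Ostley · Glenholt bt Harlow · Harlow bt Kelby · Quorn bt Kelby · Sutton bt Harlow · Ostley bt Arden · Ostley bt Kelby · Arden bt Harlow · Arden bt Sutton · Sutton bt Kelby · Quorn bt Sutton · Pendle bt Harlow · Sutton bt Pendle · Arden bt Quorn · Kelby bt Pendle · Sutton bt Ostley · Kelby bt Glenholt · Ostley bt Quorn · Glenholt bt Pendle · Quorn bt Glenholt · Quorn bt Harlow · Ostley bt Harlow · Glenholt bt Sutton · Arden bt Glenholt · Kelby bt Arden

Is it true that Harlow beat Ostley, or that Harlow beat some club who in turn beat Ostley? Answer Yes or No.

No

Harlow did not beat Ostley directly.
Harlow beat Kelby, but each of them lost to Ostley. No two-step path.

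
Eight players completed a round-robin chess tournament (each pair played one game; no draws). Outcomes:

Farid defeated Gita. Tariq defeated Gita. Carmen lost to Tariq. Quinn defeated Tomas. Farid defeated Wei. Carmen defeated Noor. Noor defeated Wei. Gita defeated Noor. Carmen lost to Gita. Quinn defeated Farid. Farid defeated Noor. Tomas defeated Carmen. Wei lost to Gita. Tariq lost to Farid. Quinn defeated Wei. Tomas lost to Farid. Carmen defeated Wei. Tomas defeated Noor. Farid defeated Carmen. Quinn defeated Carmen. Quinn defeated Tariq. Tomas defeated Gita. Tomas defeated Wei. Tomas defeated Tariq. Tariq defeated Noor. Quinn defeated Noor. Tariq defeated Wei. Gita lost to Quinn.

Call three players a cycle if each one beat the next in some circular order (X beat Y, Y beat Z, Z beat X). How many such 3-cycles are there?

0

Win totals: Farid 6, Wei 0, Tomas 5, Carmen 2, Gita 3, Quinn 7, Tariq 4, Noor 1.
A player with w wins dominates both others in C(w,2) triples; summing gives 15 + 0 + 10 + 1 + 3 + 21 + 6 + 0 = 56 transitive triples.
Total triples C(8,3) = 56, so cyclic triples = 56 − 56 = 0.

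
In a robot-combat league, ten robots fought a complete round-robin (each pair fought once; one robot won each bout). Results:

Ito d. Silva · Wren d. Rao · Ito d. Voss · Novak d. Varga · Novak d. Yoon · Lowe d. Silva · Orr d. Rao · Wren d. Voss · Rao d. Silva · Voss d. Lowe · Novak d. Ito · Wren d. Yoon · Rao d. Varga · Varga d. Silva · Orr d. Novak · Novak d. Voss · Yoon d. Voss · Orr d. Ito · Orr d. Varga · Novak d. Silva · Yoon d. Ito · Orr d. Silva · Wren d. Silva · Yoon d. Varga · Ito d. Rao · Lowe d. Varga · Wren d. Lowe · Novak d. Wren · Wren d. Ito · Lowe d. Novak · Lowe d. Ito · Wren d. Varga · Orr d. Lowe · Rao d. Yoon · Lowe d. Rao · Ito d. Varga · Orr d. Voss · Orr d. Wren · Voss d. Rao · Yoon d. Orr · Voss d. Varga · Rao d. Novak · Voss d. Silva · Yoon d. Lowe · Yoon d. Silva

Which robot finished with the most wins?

Win totals: Silva 0, Orr 8, Lowe 5, Varga 1, Ito 4, Wren 7, Novak 6, Rao 4, Voss 4, Yoon 6.
Orr leads with 8 wins (next highest: 7).

Orr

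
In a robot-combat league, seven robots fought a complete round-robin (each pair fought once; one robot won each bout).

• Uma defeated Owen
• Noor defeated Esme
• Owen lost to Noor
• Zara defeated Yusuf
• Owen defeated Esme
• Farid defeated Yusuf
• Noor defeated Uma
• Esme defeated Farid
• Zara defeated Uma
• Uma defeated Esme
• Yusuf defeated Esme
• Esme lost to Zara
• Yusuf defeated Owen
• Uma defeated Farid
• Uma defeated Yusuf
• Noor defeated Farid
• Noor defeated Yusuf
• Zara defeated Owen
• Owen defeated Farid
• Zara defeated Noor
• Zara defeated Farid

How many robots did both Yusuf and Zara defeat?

Yusuf beat: Esme, Owen.
Zara beat: Esme, Noor, Farid, Owen, Uma, Yusuf.
Both beat: Esme, Owen — 2.

2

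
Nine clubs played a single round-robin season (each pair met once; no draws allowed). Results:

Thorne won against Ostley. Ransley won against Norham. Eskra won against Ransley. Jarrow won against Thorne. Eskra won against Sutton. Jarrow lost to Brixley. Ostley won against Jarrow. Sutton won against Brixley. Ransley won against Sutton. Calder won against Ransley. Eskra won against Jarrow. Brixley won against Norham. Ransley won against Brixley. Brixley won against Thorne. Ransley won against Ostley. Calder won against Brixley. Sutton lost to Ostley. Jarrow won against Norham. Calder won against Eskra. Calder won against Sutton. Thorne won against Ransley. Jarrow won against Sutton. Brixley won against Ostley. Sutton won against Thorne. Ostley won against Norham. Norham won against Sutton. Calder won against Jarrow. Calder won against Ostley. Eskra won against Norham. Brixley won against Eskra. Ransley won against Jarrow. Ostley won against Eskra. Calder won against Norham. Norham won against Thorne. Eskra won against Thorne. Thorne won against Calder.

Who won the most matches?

Win totals: Sutton 2, Eskra 5, Jarrow 3, Thorne 3, Norham 2, Calder 7, Ransley 5, Ostley 4, Brixley 5.
Calder leads with 7 wins (next highest: 5).

Calder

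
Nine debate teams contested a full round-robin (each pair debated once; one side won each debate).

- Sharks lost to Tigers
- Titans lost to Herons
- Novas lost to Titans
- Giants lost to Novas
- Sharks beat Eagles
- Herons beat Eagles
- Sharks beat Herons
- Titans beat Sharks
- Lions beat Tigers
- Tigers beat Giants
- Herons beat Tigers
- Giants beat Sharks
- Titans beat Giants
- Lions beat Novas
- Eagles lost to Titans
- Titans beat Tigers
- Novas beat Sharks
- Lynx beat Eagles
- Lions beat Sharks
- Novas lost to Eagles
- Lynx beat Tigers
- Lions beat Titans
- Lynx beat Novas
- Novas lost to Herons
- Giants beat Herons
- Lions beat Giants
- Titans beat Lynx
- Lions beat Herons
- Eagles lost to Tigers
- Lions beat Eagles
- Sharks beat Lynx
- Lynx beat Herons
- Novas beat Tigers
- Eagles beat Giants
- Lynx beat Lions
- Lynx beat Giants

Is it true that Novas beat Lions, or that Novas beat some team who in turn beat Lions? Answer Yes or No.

No

Novas did not beat Lions directly.
Novas beat Sharks, Tigers, Giants, but each of them lost to Lions. No two-step path.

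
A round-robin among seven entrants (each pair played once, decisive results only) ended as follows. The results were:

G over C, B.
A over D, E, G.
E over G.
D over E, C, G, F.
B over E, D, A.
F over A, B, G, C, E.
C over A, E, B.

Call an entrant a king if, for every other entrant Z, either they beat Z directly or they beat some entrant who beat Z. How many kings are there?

A reaches everyone (king).
B reaches everyone (king).
C cannot reach F in two steps.
D reaches everyone (king).
E cannot reach A, D, F in two steps.
F reaches everyone (king).
G cannot reach F in two steps.
Kings: A, B, D, F — 4.

4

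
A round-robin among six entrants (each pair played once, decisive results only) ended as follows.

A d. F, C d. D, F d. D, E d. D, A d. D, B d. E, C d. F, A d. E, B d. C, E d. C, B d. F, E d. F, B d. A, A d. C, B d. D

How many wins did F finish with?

F's results: beat D; lost to A, B, C, E.
That is 1 win.

1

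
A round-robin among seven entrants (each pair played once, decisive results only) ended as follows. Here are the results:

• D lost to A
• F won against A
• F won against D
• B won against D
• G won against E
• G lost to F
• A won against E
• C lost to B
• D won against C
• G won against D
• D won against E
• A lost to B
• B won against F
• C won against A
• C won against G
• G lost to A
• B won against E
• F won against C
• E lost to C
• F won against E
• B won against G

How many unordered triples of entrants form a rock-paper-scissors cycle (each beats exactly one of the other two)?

Win totals: A 3, B 6, C 3, D 2, E 0, F 5, G 2.
An entrant with w wins dominates both others in C(w,2) triples; summing gives 3 + 15 + 3 + 1 + 0 + 10 + 1 = 33 transitive triples.
Total triples C(7,3) = 35, so cyclic triples = 35 − 33 = 2.

2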